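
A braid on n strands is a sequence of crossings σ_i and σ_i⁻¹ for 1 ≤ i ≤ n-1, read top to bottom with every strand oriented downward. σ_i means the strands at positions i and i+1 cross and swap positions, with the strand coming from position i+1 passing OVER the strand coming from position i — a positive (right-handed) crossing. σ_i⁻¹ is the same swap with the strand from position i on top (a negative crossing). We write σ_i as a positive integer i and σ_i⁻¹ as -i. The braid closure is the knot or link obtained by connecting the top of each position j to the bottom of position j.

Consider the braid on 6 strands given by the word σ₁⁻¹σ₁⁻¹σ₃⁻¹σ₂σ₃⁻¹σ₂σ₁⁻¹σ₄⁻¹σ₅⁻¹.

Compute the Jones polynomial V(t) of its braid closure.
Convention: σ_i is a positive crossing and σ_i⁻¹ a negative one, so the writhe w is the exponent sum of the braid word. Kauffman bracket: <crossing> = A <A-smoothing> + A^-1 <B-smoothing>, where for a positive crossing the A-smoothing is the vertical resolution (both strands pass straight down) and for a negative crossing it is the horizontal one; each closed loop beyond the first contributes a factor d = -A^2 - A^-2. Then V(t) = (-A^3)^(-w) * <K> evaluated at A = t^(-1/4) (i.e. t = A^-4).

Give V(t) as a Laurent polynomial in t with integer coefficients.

t - 1 + 2*t^-1 - 3*t^-2 + 3*t^-3 - 2*t^-4 + 2*t^-5 - t^-6

Derivation:
The presented braid s1^-1 s1^-1 s3^-1 s2 s3^-1 s2 s1^-1 s4^-1 s5^-1 on 6 strands reduces by inverse Markov moves (closure unchanged at each step):
  Destabilize: the word has the form β·s5^-1 where s5^-1 occurs only as the final letter (β ∈ B_5); drop it and the last strand → 5 strands.
  Destabilize: the word has the form β·s4^-1 where s4^-1 occurs only as the final letter (β ∈ B_4); drop it and the last strand → 4 strands.
Reduced to β = s1^-1 s1^-1 s3^-1 s2 s3^-1 s2 s1^-1 on 4 strands, 7 crossings.
Compute on β:
Braid: s1^-1 s1^-1 s3^-1 s2 s3^-1 s2 s1^-1 on 4 strands, 7 crossings.
Writhe w = (#positive) - (#negative) = 2 - 5 = -3.
Computing the Kauffman bracket via state sum. There are 2^7 = 128 states.
Each crossing splits two ways (0=vertical, 1=horizontal). The state's weight is A^(#A-smoothings - #B-smoothings) * d^(loops - 1).
Tabulate the states by total A-exponent and number of loops L (A-exp: L × count):
  A^7: L=5 ×1
  A^5: L=4 ×7
  A^3: L=3 ×20, L=5 ×1
  A^1: L=2 ×27, L=4 ×8
  A^-1: L=1 ×15, L=3 ×19, L=5 ×1
  A^-3: L=2 ×17, L=4 ×4
  A^-5: L=3 ×7
  A^-7: L=4 ×1
Each group contributes A^e * Σ count * d^(L-1):
Powers of d = -A^2 - A^-2: d^2 = A^4 + 2 + A^-4; d^3 = -A^6 - 3*A^2 - 3*A^-2 - A^-6; d^4 = A^8 + 4*A^4 + 6 + 4*A^-4 + A^-8.
  A^7 * (d^4) = A^15 + 4*A^11 + 6*A^7 + 4*A^3 + A^-1
  A^5 * (7*d^3) = -7*A^11 - 21*A^7 - 21*A^3 - 7*A^-1
  A^3 * (20*d^2 + d^4) = A^11 + 24*A^7 + 46*A^3 + 24*A^-1 + A^-5
  A^1 * (27*d + 8*d^3) = -8*A^7 - 51*A^3 - 51*A^-1 - 8*A^-5
  A^-1 * (15 + 19*d^2 + d^4) = A^7 + 23*A^3 + 59*A^-1 + 23*A^-5 + A^-9
  A^-3 * (17*d + 4*d^3) = -4*A^3 - 29*A^-1 - 29*A^-5 - 4*A^-9
  A^-5 * (7*d^2) = 7*A^-1 + 14*A^-5 + 7*A^-9
  A^-7 * (d^3) = -A^-1 - 3*A^-5 - 3*A^-9 - A^-13
Summing the groups: <K> = A^15 - 2*A^11 + 2*A^7 - 3*A^3 + 3*A^-1 - 2*A^-5 + A^-9 - A^-13
Normalise by the writhe: (-A^3)^(-w) = (-A^3)^(3) = -A^9, so f(A) = -A^9 * <K> = -A^24 + 2*A^20 - 2*A^16 + 3*A^12 - 3*A^8 + 2*A^4 - 1 + A^-4.
Substitute A = t^(-1/4), i.e. A^e → t^(-e/4): V(t) = t - 1 + 2*t^-1 - 3*t^-2 + 3*t^-3 - 2*t^-4 + 2*t^-5 - t^-6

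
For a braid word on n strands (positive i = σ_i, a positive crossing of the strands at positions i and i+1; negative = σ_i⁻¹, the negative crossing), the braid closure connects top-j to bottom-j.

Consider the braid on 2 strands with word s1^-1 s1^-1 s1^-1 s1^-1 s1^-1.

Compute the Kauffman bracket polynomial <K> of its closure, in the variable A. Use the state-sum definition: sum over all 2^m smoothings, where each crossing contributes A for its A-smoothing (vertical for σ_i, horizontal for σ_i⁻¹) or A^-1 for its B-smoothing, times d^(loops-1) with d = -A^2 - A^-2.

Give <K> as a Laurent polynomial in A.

Braid: s1^-1 s1^-1 s1^-1 s1^-1 s1^-1 on 2 strands, 5 crossings.
Writhe w = (#positive) - (#negative) = 0 - 5 = -5.
Computing the Kauffman bracket via state sum. There are 2^5 = 32 states.
Each crossing splits two ways (0=vertical, 1=horizontal). The state's weight is A^(#A-smoothings - #B-smoothings) * d^(loops - 1).
  state 00000: A-exp=-5, loops=2, term = A^-5 * d^1
  state 00001: A-exp=-3, loops=1, term = A^-3 * d^0
  state 00010: A-exp=-3, loops=1, term = A^-3 * d^0
  state 00011: A-exp=-1, loops=2, term = A^-1 * d^1
  state 00100: A-exp=-3, loops=1, term = A^-3 * d^0
  state 00101: A-exp=-1, loops=2, term = A^-1 * d^1
  state 00110: A-exp=-1, loops=2, term = A^-1 * d^1
  state 00111: A-exp=+1, loops=3, term = A^1 * d^2
  state 01000: A-exp=-3, loops=1, term = A^-3 * d^0
  state 01001: A-exp=-1, loops=2, term = A^-1 * d^1
  state 01010: A-exp=-1, loops=2, term = A^-1 * d^1
  state 01011: A-exp=+1, loops=3, term = A^1 * d^2
  state 01100: A-exp=-1, loops=2, term = A^-1 * d^1
  state 01101: A-exp=+1, loops=3, term = A^1 * d^2
  state 01110: A-exp=+1, loops=3, term = A^1 * d^2
  state 01111: A-exp=+3, loops=4, term = A^3 * d^3
  state 10000: A-exp=-3, loops=1, term = A^-3 * d^0
  state 10001: A-exp=-1, loops=2, term = A^-1 * d^1
  state 10010: A-exp=-1, loops=2, term = A^-1 * d^1
  state 10011: A-exp=+1, loops=3, term = A^1 * d^2
  state 10100: A-exp=-1, loops=2, term = A^-1 * d^1
  state 10101: A-exp=+1, loops=3, term = A^1 * d^2
  state 10110: A-exp=+1, loops=3, term = A^1 * d^2
  state 10111: A-exp=+3, loops=4, term = A^3 * d^3
  state 11000: A-exp=-1, loops=2, term = A^-1 * d^1
  state 11001: A-exp=+1, loops=3, term = A^1 * d^2
  state 11010: A-exp=+1, loops=3, term = A^1 * d^2
  state 11011: A-exp=+3, loops=4, term = A^3 * d^3
  state 11100: A-exp=+1, loops=3, term = A^1 * d^2
  state 11101: A-exp=+3, loops=4, term = A^3 * d^3
  state 11110: A-exp=+3, loops=4, term = A^3 * d^3
  state 11111: A-exp=+5, loops=5, term = A^5 * d^4
Collect the terms by A-exponent (count of states per loop number):
Powers of d = -A^2 - A^-2: d^2 = A^4 + 2 + A^-4; d^3 = -A^6 - 3*A^2 - 3*A^-2 - A^-6; d^4 = A^8 + 4*A^4 + 6 + 4*A^-4 + A^-8.
  A^5 * (d^4) = A^13 + 4*A^9 + 6*A^5 + 4*A + A^-3
  A^3 * (5*d^3) = -5*A^9 - 15*A^5 - 15*A - 5*A^-3
  A^1 * (10*d^2) = 10*A^5 + 20*A + 10*A^-3
  A^-1 * (10*d) = -10*A - 10*A^-3
  A^-3 * (5) = 5*A^-3
  A^-5 * (d) = -A^-3 - A^-7
Summing the groups: <K> = A^13 - A^9 + A^5 - A - A^-7

Answer: A^13 - A^9 + A^5 - A - A^-7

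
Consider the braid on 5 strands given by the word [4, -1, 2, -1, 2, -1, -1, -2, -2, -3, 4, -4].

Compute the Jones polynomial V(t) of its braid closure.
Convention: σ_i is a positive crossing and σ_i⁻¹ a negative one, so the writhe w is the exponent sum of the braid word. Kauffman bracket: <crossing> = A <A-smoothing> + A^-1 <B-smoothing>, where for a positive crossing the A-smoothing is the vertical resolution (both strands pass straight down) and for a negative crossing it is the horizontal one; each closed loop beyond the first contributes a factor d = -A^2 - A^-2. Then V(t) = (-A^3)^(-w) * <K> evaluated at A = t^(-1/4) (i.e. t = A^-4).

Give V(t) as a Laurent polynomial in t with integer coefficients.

2*t^-1 - 2*t^-2 + 3*t^-3 - 3*t^-4 + 2*t^-5 - 2*t^-6 + t^-7

Derivation:
The presented braid s4 s1^-1 s2 s1^-1 s2 s1^-1 s1^-1 s2^-1 s2^-1 s3^-1 s4 s4^-1 on 5 strands reduces by inverse Markov moves (closure unchanged at each step):
  Deconjugate: the word is γ·β·γ⁻¹ with γ = s4 (prefix) and γ⁻¹ = s4^-1 (suffix); strip both.
  Destabilize: the word has the form β·s4 where s4 occurs only as the final letter (β ∈ B_4); drop it and the last strand → 4 strands.
  Destabilize: the word has the form β·s3^-1 where s3^-1 occurs only as the final letter (β ∈ B_3); drop it and the last strand → 3 strands.
Reduced to β = s1^-1 s2 s1^-1 s2 s1^-1 s1^-1 s2^-1 s2^-1 on 3 strands, 8 crossings.
Compute on β:
Braid: s1^-1 s2 s1^-1 s2 s1^-1 s1^-1 s2^-1 s2^-1 on 3 strands, 8 crossings.
Writhe w = (#positive) - (#negative) = 2 - 6 = -4.
Computing the Kauffman bracket via state sum. There are 2^8 = 256 states.
Smooth each crossing (0=||, 1=⌣⌢); contribution A^(Σ sign_k(1-2s_k)) * d^(L-1).
Tabulate the states by total A-exponent and number of loops L (A-exp: L × count):
  A^8: L=5 ×1
  A^6: L=4 ×8
  A^4: L=3 ×26, L=5 ×2
  A^2: L=2 ×41, L=4 ×15
  A^0: L=1 ×26, L=3 ×43, L=5 ×1
  A^-2: L=2 ×47, L=4 ×9
  A^-4: L=1 ×11, L=3 ×16, L=5 ×1
  A^-6: L=2 ×6, L=4 ×2
  A^-8: L=3 ×1
Each group contributes A^e * Σ count * d^(L-1):
Powers of d = -A^2 - A^-2: d^2 = A^4 + 2 + A^-4; d^3 = -A^6 - 3*A^2 - 3*A^-2 - A^-6; d^4 = A^8 + 4*A^4 + 6 + 4*A^-4 + A^-8.
  A^8 * (d^4) = A^16 + 4*A^12 + 6*A^8 + 4*A^4 + 1
  A^6 * (8*d^3) = -8*A^12 - 24*A^8 - 24*A^4 - 8
  A^4 * (26*d^2 + 2*d^4) = 2*A^12 + 34*A^8 + 64*A^4 + 34 + 2*A^-4
  A^2 * (41*d + 15*d^3) = -15*A^8 - 86*A^4 - 86 - 15*A^-4
  A^0 * (26 + 43*d^2 + d^4) = A^8 + 47*A^4 + 118 + 47*A^-4 + A^-8
  A^-2 * (47*d + 9*d^3) = -9*A^4 - 74 - 74*A^-4 - 9*A^-8
  A^-4 * (11 + 16*d^2 + d^4) = A^4 + 20 + 49*A^-4 + 20*A^-8 + A^-12
  A^-6 * (6*d + 2*d^3) = -2 - 12*A^-4 - 12*A^-8 - 2*A^-12
  A^-8 * (d^2) = A^-4 + 2*A^-8 + A^-12
Summing the groups: <K> = A^16 - 2*A^12 + 2*A^8 - 3*A^4 + 3 - 2*A^-4 + 2*A^-8
Normalise by the writhe: (-A^3)^(-w) = (-A^3)^(4) = A^12, so f(A) = A^12 * <K> = A^28 - 2*A^24 + 2*A^20 - 3*A^16 + 3*A^12 - 2*A^8 + 2*A^4.
Substitute A = t^(-1/4), i.e. A^e → t^(-e/4): V(t) = 2*t^-1 - 2*t^-2 + 3*t^-3 - 3*t^-4 + 2*t^-5 - 2*t^-6 + t^-7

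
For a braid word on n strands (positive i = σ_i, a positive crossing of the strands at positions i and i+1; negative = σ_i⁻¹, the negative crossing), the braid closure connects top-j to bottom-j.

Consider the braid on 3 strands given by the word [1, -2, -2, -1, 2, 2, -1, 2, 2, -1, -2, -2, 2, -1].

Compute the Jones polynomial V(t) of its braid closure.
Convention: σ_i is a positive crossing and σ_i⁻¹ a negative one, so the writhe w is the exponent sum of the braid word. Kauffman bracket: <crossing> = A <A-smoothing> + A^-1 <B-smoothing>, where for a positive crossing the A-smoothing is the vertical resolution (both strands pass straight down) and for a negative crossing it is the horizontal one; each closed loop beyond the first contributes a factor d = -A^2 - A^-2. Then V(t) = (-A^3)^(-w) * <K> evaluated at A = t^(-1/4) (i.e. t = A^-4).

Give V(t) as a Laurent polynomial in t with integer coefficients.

t^2 - 2*t + 4 - 4*t^-1 + 4*t^-2 - 4*t^-3 + 3*t^-4 - 2*t^-5 + t^-6

Derivation:
The presented braid s1 s2^-1 s2^-1 s1^-1 s2 s2 s1^-1 s2 s2 s1^-1 s2^-1 s2^-1 s2 s1^-1 on 3 strands reduces by inverse Markov moves (closure unchanged at each step):
  Deconjugate: the word is γ·β·γ⁻¹ with γ = s1 s2^-1 (prefix) and γ⁻¹ = s2 s1^-1 (suffix); strip both.
Reduced to β = s2^-1 s1^-1 s2 s2 s1^-1 s2 s2 s1^-1 s2^-1 s2^-1 on 3 strands, 10 crossings.
Compute on β:
Braid: s2^-1 s1^-1 s2 s2 s1^-1 s2 s2 s1^-1 s2^-1 s2^-1 on 3 strands, 10 crossings.
Writhe w = (#positive) - (#negative) = 4 - 6 = -2.
State-sum expansion of <K>. There are 2^10 = 1024 states.
Each crossing splits two ways (0=vertical, 1=horizontal). The state's weight is A^(#A-smoothings - #B-smoothings) * d^(loops - 1).
Tabulate the states by total A-exponent and number of loops L (A-exp: L × count):
  A^10: L=5 ×1
  A^8: L=4 ×10
  A^6: L=3 ×39, L=5 ×6
  A^4: L=2 ×66, L=4 ×52, L=6 ×2
  A^2: L=1 ×45, L=3 ×124, L=5 ×41
  A^0: L=2 ×118, L=4 ×113, L=6 ×21
  A^-2: L=1 ×20, L=3 ×120, L=5 ×63, L=7 ×7
  A^-4: L=2 ×30, L=4 ×68, L=6 ×21, L=8 ×1
  A^-6: L=3 ×20, L=5 ×22, L=7 ×3
  A^-8: L=4 ×7, L=6 ×3
  A^-10: L=5 ×1
Each group contributes A^e * Σ count * d^(L-1):
Powers of d = -A^2 - A^-2: d^2 = A^4 + 2 + A^-4; d^3 = -A^6 - 3*A^2 - 3*A^-2 - A^-6; d^4 = A^8 + 4*A^4 + 6 + 4*A^-4 + A^-8; d^5 = -A^10 - 5*A^6 - 10*A^2 - 10*A^-2 - 5*A^-6 - A^-10; d^6 = A^12 + 6*A^8 + 15*A^4 + 20 + 15*A^-4 + 6*A^-8 + A^-12; d^7 = -A^14 - 7*A^10 - 21*A^6 - 35*A^2 - 35*A^-2 - 21*A^-6 - 7*A^-10 - A^-14.
  A^10 * (d^4) = A^18 + 4*A^14 + 6*A^10 + 4*A^6 + A^2
  A^8 * (10*d^3) = -10*A^14 - 30*A^10 - 30*A^6 - 10*A^2
  A^6 * (39*d^2 + 6*d^4) = 6*A^14 + 63*A^10 + 114*A^6 + 63*A^2 + 6*A^-2
  A^4 * (66*d + 52*d^3 + 2*d^5) = -2*A^14 - 62*A^10 - 242*A^6 - 242*A^2 - 62*A^-2 - 2*A^-6
  A^2 * (45 + 124*d^2 + 41*d^4) = 41*A^10 + 288*A^6 + 539*A^2 + 288*A^-2 + 41*A^-6
  A^0 * (118*d + 113*d^3 + 21*d^5) = -21*A^10 - 218*A^6 - 667*A^2 - 667*A^-2 - 218*A^-6 - 21*A^-10
  A^-2 * (20 + 120*d^2 + 63*d^4 + 7*d^6) = 7*A^10 + 105*A^6 + 477*A^2 + 778*A^-2 + 477*A^-6 + 105*A^-10 + 7*A^-14
  A^-4 * (30*d + 68*d^3 + 21*d^5 + d^7) = -A^10 - 28*A^6 - 194*A^2 - 479*A^-2 - 479*A^-6 - 194*A^-10 - 28*A^-14 - A^-18
  A^-6 * (20*d^2 + 22*d^4 + 3*d^6) = 3*A^6 + 40*A^2 + 153*A^-2 + 232*A^-6 + 153*A^-10 + 40*A^-14 + 3*A^-18
  A^-8 * (7*d^3 + 3*d^5) = -3*A^2 - 22*A^-2 - 51*A^-6 - 51*A^-10 - 22*A^-14 - 3*A^-18
  A^-10 * (d^4) = A^-2 + 4*A^-6 + 6*A^-10 + 4*A^-14 + A^-18
Summing the groups: <K> = A^18 - 2*A^14 + 3*A^10 - 4*A^6 + 4*A^2 - 4*A^-2 + 4*A^-6 - 2*A^-10 + A^-14
Normalise by the writhe: (-A^3)^(-w) = (-A^3)^(2) = A^6, so f(A) = A^6 * <K> = A^24 - 2*A^20 + 3*A^16 - 4*A^12 + 4*A^8 - 4*A^4 + 4 - 2*A^-4 + A^-8.
Substitute A = t^(-1/4), i.e. A^e → t^(-e/4): V(t) = t^2 - 2*t + 4 - 4*t^-1 + 4*t^-2 - 4*t^-3 + 3*t^-4 - 2*t^-5 + t^-6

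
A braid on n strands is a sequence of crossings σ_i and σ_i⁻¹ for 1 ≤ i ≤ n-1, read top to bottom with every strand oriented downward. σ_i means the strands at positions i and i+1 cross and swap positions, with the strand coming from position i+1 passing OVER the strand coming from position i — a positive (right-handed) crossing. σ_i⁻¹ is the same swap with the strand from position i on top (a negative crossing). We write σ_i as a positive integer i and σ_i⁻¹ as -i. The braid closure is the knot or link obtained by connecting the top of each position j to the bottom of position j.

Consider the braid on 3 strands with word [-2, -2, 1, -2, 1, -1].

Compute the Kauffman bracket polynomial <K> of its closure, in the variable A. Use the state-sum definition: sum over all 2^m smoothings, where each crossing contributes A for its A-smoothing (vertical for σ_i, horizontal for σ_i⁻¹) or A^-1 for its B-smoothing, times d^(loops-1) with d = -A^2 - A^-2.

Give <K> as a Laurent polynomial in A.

First cancel adjacent σ_i σ_i⁻¹ pairs (Reidemeister II — same braid, same closure): s2^-1 s2^-1 s1 s2^-1 s1 s1^-1 → s2^-1 s2^-1 s1 s2^-1.
Braid: s2^-1 s2^-1 s1 s2^-1 on 3 strands, 4 crossings.
Writhe w = (#positive) - (#negative) = 1 - 3 = -2.
Computing the Kauffman bracket via state sum. There are 2^4 = 16 states.
Smooth each crossing (0=||, 1=⌣⌢); contribution A^(Σ sign_k(1-2s_k)) * d^(L-1).
  state 0000: A-exp=-2, loops=3, term = A^-2 * d^2
  state 0001: A-exp=+0, loops=2, term = A^0 * d^1
  state 0010: A-exp=-4, loops=2, term = A^-4 * d^1
  state 0011: A-exp=-2, loops=1, term = A^-2 * d^0
  state 0100: A-exp=+0, loops=2, term = A^0 * d^1
  state 0101: A-exp=+2, loops=3, term = A^2 * d^2
  state 0110: A-exp=-2, loops=1, term = A^-2 * d^0
  state 0111: A-exp=+0, loops=2, term = A^0 * d^1
  state 1000: A-exp=+0, loops=2, term = A^0 * d^1
  state 1001: A-exp=+2, loops=3, term = A^2 * d^2
  state 1010: A-exp=-2, loops=1, term = A^-2 * d^0
  state 1011: A-exp=+0, loops=2, term = A^0 * d^1
  state 1100: A-exp=+2, loops=3, term = A^2 * d^2
  state 1101: A-exp=+4, loops=4, term = A^4 * d^3
  state 1110: A-exp=+0, loops=2, term = A^0 * d^1
  state 1111: A-exp=+2, loops=3, term = A^2 * d^2
Collect the terms by A-exponent (count of states per loop number):
Powers of d = -A^2 - A^-2: d^2 = A^4 + 2 + A^-4; d^3 = -A^6 - 3*A^2 - 3*A^-2 - A^-6.
  A^4 * (d^3) = -A^10 - 3*A^6 - 3*A^2 - A^-2
  A^2 * (4*d^2) = 4*A^6 + 8*A^2 + 4*A^-2
  A^0 * (6*d) = -6*A^2 - 6*A^-2
  A^-2 * (3 + d^2) = A^2 + 5*A^-2 + A^-6
  A^-4 * (d) = -A^-2 - A^-6
Summing the groups: <K> = -A^10 + A^6 + A^-2

Answer: -A^10 + A^6 + A^-2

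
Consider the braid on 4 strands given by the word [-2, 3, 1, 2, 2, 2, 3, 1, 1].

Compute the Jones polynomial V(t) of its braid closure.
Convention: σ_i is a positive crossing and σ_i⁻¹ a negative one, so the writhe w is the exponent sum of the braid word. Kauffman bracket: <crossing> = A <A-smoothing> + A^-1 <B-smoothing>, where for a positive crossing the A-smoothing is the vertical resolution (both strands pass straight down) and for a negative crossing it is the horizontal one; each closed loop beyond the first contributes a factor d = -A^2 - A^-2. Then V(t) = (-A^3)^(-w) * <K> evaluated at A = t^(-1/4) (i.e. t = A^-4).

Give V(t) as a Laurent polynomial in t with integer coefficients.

t^10 - 3*t^9 + 4*t^8 - 6*t^7 + 6*t^6 - 5*t^5 + 5*t^4 - 2*t^3 + t^2

Derivation:
Braid: s2^-1 s3 s1 s2 s2 s2 s3 s1 s1 on 4 strands, 9 crossings.
Writhe w = (#positive) - (#negative) = 8 - 1 = 7.
State-sum expansion of <K>. There are 2^9 = 512 states.
Smooth each crossing (0=||, 1=⌣⌢); contribution A^(Σ sign_k(1-2s_k)) * d^(L-1).
Tabulate the states by total A-exponent and number of loops L (A-exp: L × count):
  A^9: L=3 ×1
  A^7: L=2 ×5, L=4 ×4
  A^5: L=1 ×6, L=3 ×27, L=5 ×3
  A^3: L=2 ×57, L=4 ×26, L=6 ×1
  A^1: L=1 ×39, L=3 ×77, L=5 ×10
  A^-1: L=2 ×81, L=4 ×44, L=6 ×1
  A^-3: L=3 ×73, L=5 ×11
  A^-5: L=4 ×35, L=6 ×1
  A^-7: L=5 ×9
  A^-9: L=6 ×1
Each group contributes A^e * Σ count * d^(L-1):
Powers of d = -A^2 - A^-2: d^2 = A^4 + 2 + A^-4; d^3 = -A^6 - 3*A^2 - 3*A^-2 - A^-6; d^4 = A^8 + 4*A^4 + 6 + 4*A^-4 + A^-8; d^5 = -A^10 - 5*A^6 - 10*A^2 - 10*A^-2 - 5*A^-6 - A^-10.
  A^9 * (d^2) = A^13 + 2*A^9 + A^5
  A^7 * (5*d + 4*d^3) = -4*A^13 - 17*A^9 - 17*A^5 - 4*A
  A^5 * (6 + 27*d^2 + 3*d^4) = 3*A^13 + 39*A^9 + 78*A^5 + 39*A + 3*A^-3
  A^3 * (57*d + 26*d^3 + d^5) = -A^13 - 31*A^9 - 145*A^5 - 145*A - 31*A^-3 - A^-7
  A^1 * (39 + 77*d^2 + 10*d^4) = 10*A^9 + 117*A^5 + 253*A + 117*A^-3 + 10*A^-7
  A^-1 * (81*d + 44*d^3 + d^5) = -A^9 - 49*A^5 - 223*A - 223*A^-3 - 49*A^-7 - A^-11
  A^-3 * (73*d^2 + 11*d^4) = 11*A^5 + 117*A + 212*A^-3 + 117*A^-7 + 11*A^-11
  A^-5 * (35*d^3 + d^5) = -A^5 - 40*A - 115*A^-3 - 115*A^-7 - 40*A^-11 - A^-15
  A^-7 * (9*d^4) = 9*A + 36*A^-3 + 54*A^-7 + 36*A^-11 + 9*A^-15
  A^-9 * (d^5) = -A - 5*A^-3 - 10*A^-7 - 10*A^-11 - 5*A^-15 - A^-19
Summing the groups: <K> = -A^13 + 2*A^9 - 5*A^5 + 5*A - 6*A^-3 + 6*A^-7 - 4*A^-11 + 3*A^-15 - A^-19
Normalise by the writhe: (-A^3)^(-w) = (-A^3)^(-7) = -A^-21, so f(A) = -A^-21 * <K> = A^-8 - 2*A^-12 + 5*A^-16 - 5*A^-20 + 6*A^-24 - 6*A^-28 + 4*A^-32 - 3*A^-36 + A^-40.
Substitute A = t^(-1/4), i.e. A^e → t^(-e/4): V(t) = t^10 - 3*t^9 + 4*t^8 - 6*t^7 + 6*t^6 - 5*t^5 + 5*t^4 - 2*t^3 + t^2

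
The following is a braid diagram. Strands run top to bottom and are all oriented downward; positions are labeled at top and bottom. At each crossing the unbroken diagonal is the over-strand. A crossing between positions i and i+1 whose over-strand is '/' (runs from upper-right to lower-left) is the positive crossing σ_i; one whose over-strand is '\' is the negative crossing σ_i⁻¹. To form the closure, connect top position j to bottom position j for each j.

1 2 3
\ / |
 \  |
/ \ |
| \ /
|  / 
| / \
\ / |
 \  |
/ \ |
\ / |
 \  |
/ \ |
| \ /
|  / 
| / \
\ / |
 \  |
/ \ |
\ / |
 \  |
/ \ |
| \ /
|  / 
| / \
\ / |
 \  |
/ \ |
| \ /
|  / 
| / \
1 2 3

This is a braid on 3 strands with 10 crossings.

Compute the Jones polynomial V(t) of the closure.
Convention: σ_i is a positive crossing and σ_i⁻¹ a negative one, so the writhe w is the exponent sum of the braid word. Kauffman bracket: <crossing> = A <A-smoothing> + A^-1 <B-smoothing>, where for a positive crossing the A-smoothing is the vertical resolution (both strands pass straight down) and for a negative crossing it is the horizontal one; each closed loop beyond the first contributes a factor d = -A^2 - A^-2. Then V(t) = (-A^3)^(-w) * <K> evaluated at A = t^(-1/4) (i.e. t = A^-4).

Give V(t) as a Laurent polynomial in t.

Reading the diagram top to bottom ('/'-over between positions i,i+1 = s_i, '\'-over = s_i^-1): braid word = s1^-1 s2 s1^-1 s1^-1 s2 s1^-1 s1^-1 s2 s1^-1 s2.
Braid: s1^-1 s2 s1^-1 s1^-1 s2 s1^-1 s1^-1 s2 s1^-1 s2 on 3 strands, 10 crossings.
Writhe w = (#positive) - (#negative) = 4 - 6 = -2.
State-sum expansion of <K>. There are 2^10 = 1024 states.
For each crossing: s=0 is the vertical smoothing, s=1 horizontal. Crossing k contributes A^(sign_k * (1 - 2*s_k)); loop factor d = -A^2 - A^-2.
Tabulate the states by total A-exponent and number of loops L (A-exp: L × count):
  A^10: L=7 ×1
  A^8: L=6 ×10
  A^6: L=5 ×45
  A^4: L=4 ×118, L=6 ×2
  A^2: L=3 ×193, L=5 ×17
  A^0: L=2 ×192, L=4 ×59, L=6 ×1
  A^-2: L=1 ×95, L=3 ×108, L=5 ×7
  A^-4: L=2 ×95, L=4 ×25
  A^-6: L=3 ×43, L=5 ×2
  A^-8: L=4 ×10
  A^-10: L=5 ×1
Each group contributes A^e * Σ count * d^(L-1):
Powers of d = -A^2 - A^-2: d^2 = A^4 + 2 + A^-4; d^3 = -A^6 - 3*A^2 - 3*A^-2 - A^-6; d^4 = A^8 + 4*A^4 + 6 + 4*A^-4 + A^-8; d^5 = -A^10 - 5*A^6 - 10*A^2 - 10*A^-2 - 5*A^-6 - A^-10; d^6 = A^12 + 6*A^8 + 15*A^4 + 20 + 15*A^-4 + 6*A^-8 + A^-12.
  A^10 * (d^6) = A^22 + 6*A^18 + 15*A^14 + 20*A^10 + 15*A^6 + 6*A^2 + A^-2
  A^8 * (10*d^5) = -10*A^18 - 50*A^14 - 100*A^10 - 100*A^6 - 50*A^2 - 10*A^-2
  A^6 * (45*d^4) = 45*A^14 + 180*A^10 + 270*A^6 + 180*A^2 + 45*A^-2
  A^4 * (118*d^3 + 2*d^5) = -2*A^14 - 128*A^10 - 374*A^6 - 374*A^2 - 128*A^-2 - 2*A^-6
  A^2 * (193*d^2 + 17*d^4) = 17*A^10 + 261*A^6 + 488*A^2 + 261*A^-2 + 17*A^-6
  A^0 * (192*d + 59*d^3 + d^5) = -A^10 - 64*A^6 - 379*A^2 - 379*A^-2 - 64*A^-6 - A^-10
  A^-2 * (95 + 108*d^2 + 7*d^4) = 7*A^6 + 136*A^2 + 353*A^-2 + 136*A^-6 + 7*A^-10
  A^-4 * (95*d + 25*d^3) = -25*A^2 - 170*A^-2 - 170*A^-6 - 25*A^-10
  A^-6 * (43*d^2 + 2*d^4) = 2*A^2 + 51*A^-2 + 98*A^-6 + 51*A^-10 + 2*A^-14
  A^-8 * (10*d^3) = -10*A^-2 - 30*A^-6 - 30*A^-10 - 10*A^-14
  A^-10 * (d^4) = A^-2 + 4*A^-6 + 6*A^-10 + 4*A^-14 + A^-18
Summing the groups: <K> = A^22 - 4*A^18 + 8*A^14 - 12*A^10 + 15*A^6 - 16*A^2 + 15*A^-2 - 11*A^-6 + 8*A^-10 - 4*A^-14 + A^-18
Normalise by the writhe: (-A^3)^(-w) = (-A^3)^(2) = A^6, so f(A) = A^6 * <K> = A^28 - 4*A^24 + 8*A^20 - 12*A^16 + 15*A^12 - 16*A^8 + 15*A^4 - 11 + 8*A^-4 - 4*A^-8 + A^-12.
Substitute A = t^(-1/4), i.e. A^e → t^(-e/4): V(t) = t^3 - 4*t^2 + 8*t - 11 + 15*t^-1 - 16*t^-2 + 15*t^-3 - 12*t^-4 + 8*t^-5 - 4*t^-6 + t^-7

Answer: t^3 - 4*t^2 + 8*t - 11 + 15*t^-1 - 16*t^-2 + 15*t^-3 - 12*t^-4 + 8*t^-5 - 4*t^-6 + t^-7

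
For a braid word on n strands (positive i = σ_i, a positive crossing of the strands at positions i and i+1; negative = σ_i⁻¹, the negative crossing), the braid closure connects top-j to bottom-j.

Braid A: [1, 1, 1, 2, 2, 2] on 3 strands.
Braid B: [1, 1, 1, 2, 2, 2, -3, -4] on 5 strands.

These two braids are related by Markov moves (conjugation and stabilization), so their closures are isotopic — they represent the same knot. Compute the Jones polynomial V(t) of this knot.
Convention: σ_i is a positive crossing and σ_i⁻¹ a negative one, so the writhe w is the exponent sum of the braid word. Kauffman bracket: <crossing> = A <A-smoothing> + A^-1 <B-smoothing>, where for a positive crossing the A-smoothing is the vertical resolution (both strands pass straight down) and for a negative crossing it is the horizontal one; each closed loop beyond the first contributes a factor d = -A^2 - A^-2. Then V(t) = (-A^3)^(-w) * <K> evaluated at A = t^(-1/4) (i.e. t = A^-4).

Markov-equivalent braids have isotopic closures, hence identical knot invariants. Strip the Markov moves from each word to reach a common short braid β, then compute V(t) once on β.
Braid A: s1 s1 s1 s2 s2 s2 on 3 strands has no conjugating prefix/suffix or stabilization to strip; take β = s1 s1 s1 s2 s2 s2.
Braid B: s1 s1 s1 s2 s2 s2 s3^-1 s4^-1 on 5 strands reduces by inverse Markov moves (closure unchanged at each step):
  Destabilize: the word has the form β·s4^-1 where s4^-1 occurs only as the final letter (β ∈ B_4); drop it and the last strand → 4 strands.
  Destabilize: the word has the form β·s3^-1 where s3^-1 occurs only as the final letter (β ∈ B_3); drop it and the last strand → 3 strands.
Reduced to β = s1 s1 s1 s2 s2 s2 on 3 strands, 6 crossings.
Both give the same β = s1 s1 s1 s2 s2 s2 on 3 strands, so one state sum suffices:
Braid: s1 s1 s1 s2 s2 s2 on 3 strands, 6 crossings.
Writhe w = (#positive) - (#negative) = 6 - 0 = 6.
Enumerate smoothing states for the bracket polynomial. There are 2^6 = 64 states.
Smooth each crossing (0=||, 1=⌣⌢); contribution A^(Σ sign_k(1-2s_k)) * d^(L-1).
Tabulate the states by total A-exponent and number of loops L (A-exp: L × count):
  A^6: L=3 ×1
  A^4: L=2 ×6
  A^2: L=1 ×9, L=3 ×6
  A^0: L=2 ×18, L=4 ×2
  A^-2: L=3 ×15
  A^-4: L=4 ×6
  A^-6: L=5 ×1
Each group contributes A^e * Σ count * d^(L-1):
Powers of d = -A^2 - A^-2: d^2 = A^4 + 2 + A^-4; d^3 = -A^6 - 3*A^2 - 3*A^-2 - A^-6; d^4 = A^8 + 4*A^4 + 6 + 4*A^-4 + A^-8.
  A^6 * (d^2) = A^10 + 2*A^6 + A^2
  A^4 * (6*d) = -6*A^6 - 6*A^2
  A^2 * (9 + 6*d^2) = 6*A^6 + 21*A^2 + 6*A^-2
  A^0 * (18*d + 2*d^3) = -2*A^6 - 24*A^2 - 24*A^-2 - 2*A^-6
  A^-2 * (15*d^2) = 15*A^2 + 30*A^-2 + 15*A^-6
  A^-4 * (6*d^3) = -6*A^2 - 18*A^-2 - 18*A^-6 - 6*A^-10
  A^-6 * (d^4) = A^2 + 4*A^-2 + 6*A^-6 + 4*A^-10 + A^-14
Summing the groups: <K> = A^10 + 2*A^2 - 2*A^-2 + A^-6 - 2*A^-10 + A^-14
Normalise by the writhe: (-A^3)^(-w) = (-A^3)^(-6) = A^-18, so f(A) = A^-18 * <K> = A^-8 + 2*A^-16 - 2*A^-20 + A^-24 - 2*A^-28 + A^-32.
Substitute A = t^(-1/4), i.e. A^e → t^(-e/4): V(t) = t^8 - 2*t^7 + t^6 - 2*t^5 + 2*t^4 + t^2

Answer: t^8 - 2*t^7 + t^6 - 2*t^5 + 2*t^4 + t^2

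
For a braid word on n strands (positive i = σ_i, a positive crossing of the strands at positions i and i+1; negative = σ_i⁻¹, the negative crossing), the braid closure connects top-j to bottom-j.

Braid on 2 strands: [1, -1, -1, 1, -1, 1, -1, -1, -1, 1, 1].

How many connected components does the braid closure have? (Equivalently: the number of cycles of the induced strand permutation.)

1

Derivation:
Track the strand permutation on 2 strands, starting from identity.
  step 1: s1 swaps positions 1,2 -> [2 1]
  step 2: s1^-1 swaps positions 1,2 -> [1 2]
  step 3: s1^-1 swaps positions 1,2 -> [2 1]
  step 4: s1 swaps positions 1,2 -> [1 2]
  step 5: s1^-1 swaps positions 1,2 -> [2 1]
  step 6: s1 swaps positions 1,2 -> [1 2]
  step 7: s1^-1 swaps positions 1,2 -> [2 1]
  step 8: s1^-1 swaps positions 1,2 -> [1 2]
  step 9: s1^-1 swaps positions 1,2 -> [2 1]
  step 10: s1 swaps positions 1,2 -> [1 2]
  step 11: s1 swaps positions 1,2 -> [2 1]
Final permutation (position -> original strand): [2 1]
Closure components = cycle count of this permutation = 1.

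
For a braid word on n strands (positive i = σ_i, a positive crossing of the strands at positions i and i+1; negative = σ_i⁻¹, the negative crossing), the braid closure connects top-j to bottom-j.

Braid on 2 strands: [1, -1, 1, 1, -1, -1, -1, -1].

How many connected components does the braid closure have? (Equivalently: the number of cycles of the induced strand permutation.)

Track the strand permutation on 2 strands, starting from identity.
  step 1: s1 swaps positions 1,2 -> [2 1]
  step 2: s1^-1 swaps positions 1,2 -> [1 2]
  step 3: s1 swaps positions 1,2 -> [2 1]
  step 4: s1 swaps positions 1,2 -> [1 2]
  step 5: s1^-1 swaps positions 1,2 -> [2 1]
  step 6: s1^-1 swaps positions 1,2 -> [1 2]
  step 7: s1^-1 swaps positions 1,2 -> [2 1]
  step 8: s1^-1 swaps positions 1,2 -> [1 2]
Final permutation (position -> original strand): [1 2]
Closure components = cycle count of this permutation = 2.

Answer: 2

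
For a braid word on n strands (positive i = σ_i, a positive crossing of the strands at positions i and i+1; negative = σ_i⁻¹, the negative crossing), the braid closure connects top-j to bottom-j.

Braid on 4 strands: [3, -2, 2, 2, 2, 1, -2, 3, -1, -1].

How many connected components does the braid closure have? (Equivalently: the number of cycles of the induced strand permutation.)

Track the strand permutation on 4 strands, starting from identity.
  step 1: s3 swaps positions 3,4 -> [1 2 4 3]
  step 2: s2^-1 swaps positions 2,3 -> [1 4 2 3]
  step 3: s2 swaps positions 2,3 -> [1 2 4 3]
  step 4: s2 swaps positions 2,3 -> [1 4 2 3]
  step 5: s2 swaps positions 2,3 -> [1 2 4 3]
  step 6: s1 swaps positions 1,2 -> [2 1 4 3]
  step 7: s2^-1 swaps positions 2,3 -> [2 4 1 3]
  step 8: s3 swaps positions 3,4 -> [2 4 3 1]
  step 9: s1^-1 swaps positions 1,2 -> [4 2 3 1]
  step 10: s1^-1 swaps positions 1,2 -> [2 4 3 1]
Final permutation (position -> original strand): [2 4 3 1]
Closure components = cycle count of this permutation = 2.

Answer: 2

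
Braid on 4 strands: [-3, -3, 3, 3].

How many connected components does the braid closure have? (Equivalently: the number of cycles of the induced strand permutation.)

Track the strand permutation on 4 strands, starting from identity.
  step 1: s3^-1 swaps positions 3,4 -> [1 2 4 3]
  step 2: s3^-1 swaps positions 3,4 -> [1 2 3 4]
  step 3: s3 swaps positions 3,4 -> [1 2 4 3]
  step 4: s3 swaps positions 3,4 -> [1 2 3 4]
Final permutation (position -> original strand): [1 2 3 4]
Closure components = cycle count of this permutation = 4.

Answer: 4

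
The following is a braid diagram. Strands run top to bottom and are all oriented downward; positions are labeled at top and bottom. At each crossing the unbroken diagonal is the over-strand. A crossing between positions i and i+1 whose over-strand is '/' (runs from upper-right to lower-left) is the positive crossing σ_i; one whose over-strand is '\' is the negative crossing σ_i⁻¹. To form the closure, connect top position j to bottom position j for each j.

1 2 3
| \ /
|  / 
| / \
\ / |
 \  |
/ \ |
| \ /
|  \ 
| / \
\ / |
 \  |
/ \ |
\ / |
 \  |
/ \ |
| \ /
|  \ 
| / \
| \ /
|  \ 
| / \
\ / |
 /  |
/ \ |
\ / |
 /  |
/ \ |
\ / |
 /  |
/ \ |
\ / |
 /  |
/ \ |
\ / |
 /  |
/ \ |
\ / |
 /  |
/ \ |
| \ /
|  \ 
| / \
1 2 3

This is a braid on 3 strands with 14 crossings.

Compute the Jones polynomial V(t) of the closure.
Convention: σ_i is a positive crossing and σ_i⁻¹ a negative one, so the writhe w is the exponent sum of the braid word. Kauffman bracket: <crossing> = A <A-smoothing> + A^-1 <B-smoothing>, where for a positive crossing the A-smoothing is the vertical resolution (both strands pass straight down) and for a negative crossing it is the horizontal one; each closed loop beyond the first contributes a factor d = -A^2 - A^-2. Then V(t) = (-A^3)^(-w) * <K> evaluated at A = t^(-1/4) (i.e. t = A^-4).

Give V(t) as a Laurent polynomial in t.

Reading the diagram top to bottom ('/'-over between positions i,i+1 = s_i, '\'-over = s_i^-1): braid word = s2 s1^-1 s2^-1 s1^-1 s1^-1 s2^-1 s2^-1 s1 s1 s1 s1 s1 s1 s2^-1.
The presented braid s2 s1^-1 s2^-1 s1^-1 s1^-1 s2^-1 s2^-1 s1 s1 s1 s1 s1 s1 s2^-1 on 3 strands reduces by inverse Markov moves (closure unchanged at each step):
  Deconjugate: the word is γ·β·γ⁻¹ with γ = s2 s1^-1 (prefix) and γ⁻¹ = s1 s2^-1 (suffix); strip both.
Reduced to β = s2^-1 s1^-1 s1^-1 s2^-1 s2^-1 s1 s1 s1 s1 s1 on 3 strands, 10 crossings.
Compute on β:
Braid: s2^-1 s1^-1 s1^-1 s2^-1 s2^-1 s1 s1 s1 s1 s1 on 3 strands, 10 crossings.
Writhe w = (#positive) - (#negative) = 5 - 5 = 0.
Enumerate smoothing states for the bracket polynomial. There are 2^10 = 1024 states.
For each crossing: s=0 is the vertical smoothing, s=1 horizontal. Crossing k contributes A^(sign_k * (1 - 2*s_k)); loop factor d = -A^2 - A^-2.
Tabulate the states by total A-exponent and number of loops L (A-exp: L × count):
  A^10: L=4 ×1
  A^8: L=3 ×10
  A^6: L=2 ×29, L=4 ×16
  A^4: L=1 ×26, L=3 ×74, L=5 ×20
  A^2: L=2 ×90, L=4 ×105, L=6 ×15
  A^0: L=1 ×15, L=3 ×141, L=5 ×90, L=7 ×6
  A^-2: L=2 ×35, L=4 ×130, L=6 ×44, L=8 ×1
  A^-4: L=3 ×40, L=5 ×69, L=7 ×11
  A^-6: L=4 ×25, L=6 ×19, L=8 ×1
  A^-8: L=5 ×8, L=7 ×2
  A^-10: L=6 ×1
Each group contributes A^e * Σ count * d^(L-1):
Powers of d = -A^2 - A^-2: d^2 = A^4 + 2 + A^-4; d^3 = -A^6 - 3*A^2 - 3*A^-2 - A^-6; d^4 = A^8 + 4*A^4 + 6 + 4*A^-4 + A^-8; d^5 = -A^10 - 5*A^6 - 10*A^2 - 10*A^-2 - 5*A^-6 - A^-10; d^6 = A^12 + 6*A^8 + 15*A^4 + 20 + 15*A^-4 + 6*A^-8 + A^-12; d^7 = -A^14 - 7*A^10 - 21*A^6 - 35*A^2 - 35*A^-2 - 21*A^-6 - 7*A^-10 - A^-14.
  A^10 * (d^3) = -A^16 - 3*A^12 - 3*A^8 - A^4
  A^8 * (10*d^2) = 10*A^12 + 20*A^8 + 10*A^4
  A^6 * (29*d + 16*d^3) = -16*A^12 - 77*A^8 - 77*A^4 - 16
  A^4 * (26 + 74*d^2 + 20*d^4) = 20*A^12 + 154*A^8 + 294*A^4 + 154 + 20*A^-4
  A^2 * (90*d + 105*d^3 + 15*d^5) = -15*A^12 - 180*A^8 - 555*A^4 - 555 - 180*A^-4 - 15*A^-8
  A^0 * (15 + 141*d^2 + 90*d^4 + 6*d^6) = 6*A^12 + 126*A^8 + 591*A^4 + 957 + 591*A^-4 + 126*A^-8 + 6*A^-12
  A^-2 * (35*d + 130*d^3 + 44*d^5 + d^7) = -A^12 - 51*A^8 - 371*A^4 - 900 - 900*A^-4 - 371*A^-8 - 51*A^-12 - A^-16
  A^-4 * (40*d^2 + 69*d^4 + 11*d^6) = 11*A^8 + 135*A^4 + 481 + 714*A^-4 + 481*A^-8 + 135*A^-12 + 11*A^-16
  A^-6 * (25*d^3 + 19*d^5 + d^7) = -A^8 - 26*A^4 - 141 - 300*A^-4 - 300*A^-8 - 141*A^-12 - 26*A^-16 - A^-20
  A^-8 * (8*d^4 + 2*d^6) = 2*A^4 + 20 + 62*A^-4 + 88*A^-8 + 62*A^-12 + 20*A^-16 + 2*A^-20
  A^-10 * (d^5) = -1 - 5*A^-4 - 10*A^-8 - 10*A^-12 - 5*A^-16 - A^-20
Summing the groups: <K> = -A^16 + A^12 - A^8 + 2*A^4 - 1 + 2*A^-4 - A^-8 + A^-12 - A^-16
Normalise by the writhe: (-A^3)^(-w) = (-A^3)^(0) = 1, so f(A) = 1 * <K> = -A^16 + A^12 - A^8 + 2*A^4 - 1 + 2*A^-4 - A^-8 + A^-12 - A^-16.
Substitute A = t^(-1/4), i.e. A^e → t^(-e/4): V(t) = -t^4 + t^3 - t^2 + 2*t - 1 + 2*t^-1 - t^-2 + t^-3 - t^-4

Answer: -t^4 + t^3 - t^2 + 2*t - 1 + 2*t^-1 - t^-2 + t^-3 - t^-4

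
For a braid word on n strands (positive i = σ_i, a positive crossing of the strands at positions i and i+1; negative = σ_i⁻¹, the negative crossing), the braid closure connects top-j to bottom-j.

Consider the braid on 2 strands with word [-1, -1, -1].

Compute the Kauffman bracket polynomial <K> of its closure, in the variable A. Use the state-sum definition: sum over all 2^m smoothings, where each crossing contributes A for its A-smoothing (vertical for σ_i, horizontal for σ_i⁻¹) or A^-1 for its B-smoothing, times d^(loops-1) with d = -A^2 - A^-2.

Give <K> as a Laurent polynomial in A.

A^7 - A^3 - A^-5

Derivation:
Braid: s1^-1 s1^-1 s1^-1 on 2 strands, 3 crossings.
Writhe w = (#positive) - (#negative) = 0 - 3 = -3.
Computing the Kauffman bracket via state sum. There are 2^3 = 8 states.
For each crossing: s=0 is the vertical smoothing, s=1 horizontal. Crossing k contributes A^(sign_k * (1 - 2*s_k)); loop factor d = -A^2 - A^-2.
  state 000: A-exp=-3, loops=2, term = A^-3 * d^1
  state 001: A-exp=-1, loops=1, term = A^-1 * d^0
  state 010: A-exp=-1, loops=1, term = A^-1 * d^0
  state 011: A-exp=+1, loops=2, term = A^1 * d^1
  state 100: A-exp=-1, loops=1, term = A^-1 * d^0
  state 101: A-exp=+1, loops=2, term = A^1 * d^1
  state 110: A-exp=+1, loops=2, term = A^1 * d^1
  state 111: A-exp=+3, loops=3, term = A^3 * d^2
Collect the terms by A-exponent (count of states per loop number):
Powers of d = -A^2 - A^-2: d^2 = A^4 + 2 + A^-4.
  A^3 * (d^2) = A^7 + 2*A^3 + A^-1
  A^1 * (3*d) = -3*A^3 - 3*A^-1
  A^-1 * (3) = 3*A^-1
  A^-3 * (d) = -A^-1 - A^-5
Summing the groups: <K> = A^7 - A^3 - A^-5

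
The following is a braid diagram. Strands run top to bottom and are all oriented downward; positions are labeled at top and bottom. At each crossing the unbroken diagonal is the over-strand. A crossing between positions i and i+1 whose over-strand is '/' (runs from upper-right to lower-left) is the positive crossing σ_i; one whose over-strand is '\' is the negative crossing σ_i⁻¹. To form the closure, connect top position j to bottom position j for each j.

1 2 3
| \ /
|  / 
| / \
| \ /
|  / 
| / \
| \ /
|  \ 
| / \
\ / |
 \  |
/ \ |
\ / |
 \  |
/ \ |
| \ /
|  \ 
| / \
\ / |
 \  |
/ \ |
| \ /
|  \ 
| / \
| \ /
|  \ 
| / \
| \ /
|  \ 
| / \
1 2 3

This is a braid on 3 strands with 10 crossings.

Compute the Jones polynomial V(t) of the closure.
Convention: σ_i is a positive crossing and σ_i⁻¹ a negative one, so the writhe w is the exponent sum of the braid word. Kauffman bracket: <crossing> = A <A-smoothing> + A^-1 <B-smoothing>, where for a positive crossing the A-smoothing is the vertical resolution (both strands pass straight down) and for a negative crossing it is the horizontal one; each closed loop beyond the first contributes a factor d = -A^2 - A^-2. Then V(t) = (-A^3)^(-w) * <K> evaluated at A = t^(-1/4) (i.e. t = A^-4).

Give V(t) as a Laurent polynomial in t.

t^-2 + t^-4 - t^-5 + t^-6 - t^-7

Derivation:
Reading the diagram top to bottom ('/'-over between positions i,i+1 = s_i, '\'-over = s_i^-1): braid word = s2 s2 s2^-1 s1^-1 s1^-1 s2^-1 s1^-1 s2^-1 s2^-1 s2^-1.
The presented braid s2 s2 s2^-1 s1^-1 s1^-1 s2^-1 s1^-1 s2^-1 s2^-1 s2^-1 on 3 strands reduces by inverse Markov moves (closure unchanged at each step):
  Deconjugate: the word is γ·β·γ⁻¹ with γ = s2 s2 (prefix) and γ⁻¹ = s2^-1 s2^-1 (suffix); strip both.
Reduced to β = s2^-1 s1^-1 s1^-1 s2^-1 s1^-1 s2^-1 on 3 strands, 6 crossings.
Compute on β:
Braid: s2^-1 s1^-1 s1^-1 s2^-1 s1^-1 s2^-1 on 3 strands, 6 crossings.
Writhe w = (#positive) - (#negative) = 0 - 6 = -6.
Enumerate smoothing states for the bracket polynomial. There are 2^6 = 64 states.
Smooth each crossing (0=||, 1=⌣⌢); contribution A^(Σ sign_k(1-2s_k)) * d^(L-1).
Tabulate the states by total A-exponent and number of loops L (A-exp: L × count):
  A^6: L=3 ×1
  A^4: L=2 ×4, L=4 ×2
  A^2: L=1 ×4, L=3 ×11
  A^0: L=2 ×18, L=4 ×2
  A^-2: L=1 ×9, L=3 ×6
  A^-4: L=2 ×6
  A^-6: L=3 ×1
Each group contributes A^e * Σ count * d^(L-1):
Powers of d = -A^2 - A^-2: d^2 = A^4 + 2 + A^-4; d^3 = -A^6 - 3*A^2 - 3*A^-2 - A^-6.
  A^6 * (d^2) = A^10 + 2*A^6 + A^2
  A^4 * (4*d + 2*d^3) = -2*A^10 - 10*A^6 - 10*A^2 - 2*A^-2
  A^2 * (4 + 11*d^2) = 11*A^6 + 26*A^2 + 11*A^-2
  A^0 * (18*d + 2*d^3) = -2*A^6 - 24*A^2 - 24*A^-2 - 2*A^-6
  A^-2 * (9 + 6*d^2) = 6*A^2 + 21*A^-2 + 6*A^-6
  A^-4 * (6*d) = -6*A^-2 - 6*A^-6
  A^-6 * (d^2) = A^-2 + 2*A^-6 + A^-10
Summing the groups: <K> = -A^10 + A^6 - A^2 + A^-2 + A^-10
Normalise by the writhe: (-A^3)^(-w) = (-A^3)^(6) = A^18, so f(A) = A^18 * <K> = -A^28 + A^24 - A^20 + A^16 + A^8.
Substitute A = t^(-1/4), i.e. A^e → t^(-e/4): V(t) = t^-2 + t^-4 - t^-5 + t^-6 - t^-7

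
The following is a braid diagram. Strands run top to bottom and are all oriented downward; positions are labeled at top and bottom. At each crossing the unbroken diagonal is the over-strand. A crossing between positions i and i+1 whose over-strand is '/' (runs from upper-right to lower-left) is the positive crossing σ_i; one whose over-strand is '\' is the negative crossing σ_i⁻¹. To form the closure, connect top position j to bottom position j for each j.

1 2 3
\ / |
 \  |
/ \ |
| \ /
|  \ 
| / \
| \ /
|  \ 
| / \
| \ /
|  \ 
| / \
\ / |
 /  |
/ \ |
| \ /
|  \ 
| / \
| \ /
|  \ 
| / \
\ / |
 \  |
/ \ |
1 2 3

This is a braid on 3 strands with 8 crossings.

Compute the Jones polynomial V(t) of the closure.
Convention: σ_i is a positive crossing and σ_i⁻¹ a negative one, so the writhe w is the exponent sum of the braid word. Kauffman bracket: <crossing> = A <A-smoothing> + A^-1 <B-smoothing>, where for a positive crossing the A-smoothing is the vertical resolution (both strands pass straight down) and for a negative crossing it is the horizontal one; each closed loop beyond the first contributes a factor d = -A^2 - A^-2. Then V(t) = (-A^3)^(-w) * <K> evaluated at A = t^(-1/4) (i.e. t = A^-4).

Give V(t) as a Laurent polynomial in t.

t^-2 - t^-3 + 3*t^-4 - 3*t^-5 + 3*t^-6 - 3*t^-7 + 2*t^-8 - t^-9

Derivation:
Reading the diagram top to bottom ('/'-over between positions i,i+1 = s_i, '\'-over = s_i^-1): braid word = s1^-1 s2^-1 s2^-1 s2^-1 s1 s2^-1 s2^-1 s1^-1.
Braid: s1^-1 s2^-1 s2^-1 s2^-1 s1 s2^-1 s2^-1 s1^-1 on 3 strands, 8 crossings.
Writhe w = (#positive) - (#negative) = 1 - 7 = -6.
Enumerate smoothing states for the bracket polynomial. There are 2^8 = 256 states.
Each crossing splits two ways (0=vertical, 1=horizontal). The state's weight is A^(#A-smoothings - #B-smoothings) * d^(loops - 1).
Tabulate the states by total A-exponent and number of loops L (A-exp: L × count):
  A^8: L=6 ×1
  A^6: L=5 ×8
  A^4: L=4 ×27, L=6 ×1
  A^2: L=3 ×49, L=5 ×7
  A^0: L=2 ×49, L=4 ×21
  A^-2: L=1 ×22, L=3 ×34
  A^-4: L=2 ×27, L=4 ×1
  A^-6: L=1 ×5, L=3 ×3
  A^-8: L=2 ×1
Each group contributes A^e * Σ count * d^(L-1):
Powers of d = -A^2 - A^-2: d^2 = A^4 + 2 + A^-4; d^3 = -A^6 - 3*A^2 - 3*A^-2 - A^-6; d^4 = A^8 + 4*A^4 + 6 + 4*A^-4 + A^-8; d^5 = -A^10 - 5*A^6 - 10*A^2 - 10*A^-2 - 5*A^-6 - A^-10.
  A^8 * (d^5) = -A^18 - 5*A^14 - 10*A^10 - 10*A^6 - 5*A^2 - A^-2
  A^6 * (8*d^4) = 8*A^14 + 32*A^10 + 48*A^6 + 32*A^2 + 8*A^-2
  A^4 * (27*d^3 + d^5) = -A^14 - 32*A^10 - 91*A^6 - 91*A^2 - 32*A^-2 - A^-6
  A^2 * (49*d^2 + 7*d^4) = 7*A^10 + 77*A^6 + 140*A^2 + 77*A^-2 + 7*A^-6
  A^0 * (49*d + 21*d^3) = -21*A^6 - 112*A^2 - 112*A^-2 - 21*A^-6
  A^-2 * (22 + 34*d^2) = 34*A^2 + 90*A^-2 + 34*A^-6
  A^-4 * (27*d + d^3) = -A^2 - 30*A^-2 - 30*A^-6 - A^-10
  A^-6 * (5 + 3*d^2) = 3*A^-2 + 11*A^-6 + 3*A^-10
  A^-8 * (d) = -A^-6 - A^-10
Summing the groups: <K> = -A^18 + 2*A^14 - 3*A^10 + 3*A^6 - 3*A^2 + 3*A^-2 - A^-6 + A^-10
Normalise by the writhe: (-A^3)^(-w) = (-A^3)^(6) = A^18, so f(A) = A^18 * <K> = -A^36 + 2*A^32 - 3*A^28 + 3*A^24 - 3*A^20 + 3*A^16 - A^12 + A^8.
Substitute A = t^(-1/4), i.e. A^e → t^(-e/4): V(t) = t^-2 - t^-3 + 3*t^-4 - 3*t^-5 + 3*t^-6 - 3*t^-7 + 2*t^-8 - t^-9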